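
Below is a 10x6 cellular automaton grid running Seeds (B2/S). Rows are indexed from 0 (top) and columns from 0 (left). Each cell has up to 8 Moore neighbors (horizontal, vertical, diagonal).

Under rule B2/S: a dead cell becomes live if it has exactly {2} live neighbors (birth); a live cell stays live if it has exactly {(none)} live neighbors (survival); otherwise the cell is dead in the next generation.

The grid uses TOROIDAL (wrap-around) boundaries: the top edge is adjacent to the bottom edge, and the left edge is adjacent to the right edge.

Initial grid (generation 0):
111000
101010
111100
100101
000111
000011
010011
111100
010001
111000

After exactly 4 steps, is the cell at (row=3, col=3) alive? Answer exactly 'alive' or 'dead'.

Simulating step by step:
Generation 0 (given above): 30 live cells
Generation 1: 4 live cells
000000
000000
000000
000000
001000
001000
000000
000000
000010
000100
Generation 2: 6 live cells
000000
000000
000000
000000
010100
010100
000000
000000
000100
000010
Generation 3: 8 live cells
000000
000000
000000
001000
100010
100010
001000
000000
000010
000100
Generation 4: 9 live cells
000000
000000
000000
010101
000000
000000
010101
000100
000100
000010

Cell (3,3) at generation 4: 1 -> alive

Answer: alive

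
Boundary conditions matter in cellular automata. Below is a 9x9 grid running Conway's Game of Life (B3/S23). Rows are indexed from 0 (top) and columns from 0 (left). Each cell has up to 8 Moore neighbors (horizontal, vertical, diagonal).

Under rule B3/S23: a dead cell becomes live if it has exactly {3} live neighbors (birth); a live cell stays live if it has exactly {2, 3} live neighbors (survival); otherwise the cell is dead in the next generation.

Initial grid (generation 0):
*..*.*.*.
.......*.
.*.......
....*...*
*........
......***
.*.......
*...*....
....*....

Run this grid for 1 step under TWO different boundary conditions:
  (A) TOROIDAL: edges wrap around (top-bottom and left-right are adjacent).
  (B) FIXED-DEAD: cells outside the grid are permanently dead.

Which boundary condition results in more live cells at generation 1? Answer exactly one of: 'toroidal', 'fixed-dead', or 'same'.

Answer: toroidal

Derivation:
Under TOROIDAL boundary, generation 1:
....*.*.*
......*.*
.........
*........
*........
*......**
*......**
.........
...***..*
Population = 17

Under FIXED-DEAD boundary, generation 1:
......*..
......*..
.........
.........
........*
.......*.
.......*.
.........
.........
Population = 5

Comparison: toroidal=17, fixed-dead=5 -> toroidal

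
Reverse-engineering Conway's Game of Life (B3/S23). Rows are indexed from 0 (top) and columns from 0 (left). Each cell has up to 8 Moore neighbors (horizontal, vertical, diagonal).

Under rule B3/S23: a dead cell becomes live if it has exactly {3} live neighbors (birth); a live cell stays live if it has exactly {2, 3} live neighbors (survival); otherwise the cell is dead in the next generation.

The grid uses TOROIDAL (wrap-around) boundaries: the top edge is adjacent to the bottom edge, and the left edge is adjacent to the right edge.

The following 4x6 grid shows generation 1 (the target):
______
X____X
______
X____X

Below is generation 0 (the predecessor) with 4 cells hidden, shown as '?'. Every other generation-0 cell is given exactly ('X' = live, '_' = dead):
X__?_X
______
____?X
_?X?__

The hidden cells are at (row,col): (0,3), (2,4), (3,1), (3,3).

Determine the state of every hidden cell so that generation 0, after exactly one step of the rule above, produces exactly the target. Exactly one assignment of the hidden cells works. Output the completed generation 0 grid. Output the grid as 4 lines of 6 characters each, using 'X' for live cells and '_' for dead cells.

Hidden generation-0 cells (in order): (0,3), (2,4), (3,1), (3,3).
A hidden cell only influences target cells in its own 3x3 neighborhood. Try each of the 2^4 = 16 assignments, step the completed generation 0 forward once under B3/S23, and compare with the target:
  (0,3)=_ (2,4)=_ (3,1)=_ (3,3)=_ -> step reproduces the target at every cell -> ACCEPT
  (0,3)=_ (2,4)=_ (3,1)=_ (3,3)=X -> step gives (3,4)='X' but target has '_' -> reject
  (0,3)=_ (2,4)=_ (3,1)=X (3,3)=_ -> step gives (0,0)='X' but target has '_' -> reject
  (0,3)=_ (2,4)=_ (3,1)=X (3,3)=X -> step gives (0,0)='X' but target has '_' -> reject
  (0,3)=_ (2,4)=X (3,1)=_ (3,3)=_ -> step gives (1,4)='X' but target has '_' -> reject
  (0,3)=_ (2,4)=X (3,1)=_ (3,3)=X -> step gives (1,4)='X' but target has '_' -> reject
  (0,3)=_ (2,4)=X (3,1)=X (3,3)=_ -> step gives (0,0)='X' but target has '_' -> reject
  (0,3)=_ (2,4)=X (3,1)=X (3,3)=X -> step gives (0,0)='X' but target has '_' -> reject
  (0,3)=X (2,4)=_ (3,1)=_ (3,3)=_ -> step gives (1,4)='X' but target has '_' -> reject
  (0,3)=X (2,4)=_ (3,1)=_ (3,3)=X -> step gives (0,2)='X' but target has '_' -> reject
  (0,3)=X (2,4)=_ (3,1)=X (3,3)=_ -> step gives (0,0)='X' but target has '_' -> reject
  (0,3)=X (2,4)=_ (3,1)=X (3,3)=X -> step gives (0,0)='X' but target has '_' -> reject
  (0,3)=X (2,4)=X (3,1)=_ (3,3)=_ -> step gives (1,5)='_' but target has 'X' -> reject
  (0,3)=X (2,4)=X (3,1)=_ (3,3)=X -> step gives (0,2)='X' but target has '_' -> reject
  (0,3)=X (2,4)=X (3,1)=X (3,3)=_ -> step gives (0,0)='X' but target has '_' -> reject
  (0,3)=X (2,4)=X (3,1)=X (3,3)=X -> step gives (0,0)='X' but target has '_' -> reject
Unique solution: (0,3)=dead, (2,4)=dead, (3,1)=dead, (3,3)=dead.
Check: live-neighbor counts of every cell in the completed generation 0:
121111
310023
111110
320123
Applying B3/S23 to generation 0 with these counts gives:
______
X____X
______
X____X
which matches the target exactly.

Answer: X____X
______
_____X
__X___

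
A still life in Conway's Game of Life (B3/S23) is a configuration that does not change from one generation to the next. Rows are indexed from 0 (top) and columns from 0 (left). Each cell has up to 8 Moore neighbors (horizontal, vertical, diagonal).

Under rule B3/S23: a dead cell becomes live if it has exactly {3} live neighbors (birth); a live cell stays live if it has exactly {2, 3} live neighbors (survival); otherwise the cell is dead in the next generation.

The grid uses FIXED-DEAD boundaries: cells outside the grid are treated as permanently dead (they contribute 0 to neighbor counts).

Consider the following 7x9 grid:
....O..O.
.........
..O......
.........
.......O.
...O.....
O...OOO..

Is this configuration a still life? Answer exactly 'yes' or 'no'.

Compute generation 1 and compare to generation 0 (given above):
Generation 1:
.........
.........
.........
.........
.........
....OOO..
....OO...
Cell (0,4) differs: gen0=1 vs gen1=0 -> NOT a still life.

Answer: no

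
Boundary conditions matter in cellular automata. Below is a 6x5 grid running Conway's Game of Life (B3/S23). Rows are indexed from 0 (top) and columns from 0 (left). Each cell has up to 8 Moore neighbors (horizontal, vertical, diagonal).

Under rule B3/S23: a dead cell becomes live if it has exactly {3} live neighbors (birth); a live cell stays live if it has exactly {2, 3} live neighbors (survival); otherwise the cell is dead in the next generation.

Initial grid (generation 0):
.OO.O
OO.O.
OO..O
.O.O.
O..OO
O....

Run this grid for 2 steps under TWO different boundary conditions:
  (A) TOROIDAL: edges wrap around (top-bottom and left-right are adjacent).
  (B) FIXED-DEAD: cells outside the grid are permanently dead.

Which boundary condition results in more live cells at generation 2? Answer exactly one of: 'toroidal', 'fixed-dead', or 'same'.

Under TOROIDAL boundary, generation 2:
..O.O
.....
...OO
OO.O.
O..OO
O....
Population = 11

Under FIXED-DEAD boundary, generation 2:
.OOOO
.O...
.....
OO...
OO.OO
.OOO.
Population = 14

Comparison: toroidal=11, fixed-dead=14 -> fixed-dead

Answer: fixed-dead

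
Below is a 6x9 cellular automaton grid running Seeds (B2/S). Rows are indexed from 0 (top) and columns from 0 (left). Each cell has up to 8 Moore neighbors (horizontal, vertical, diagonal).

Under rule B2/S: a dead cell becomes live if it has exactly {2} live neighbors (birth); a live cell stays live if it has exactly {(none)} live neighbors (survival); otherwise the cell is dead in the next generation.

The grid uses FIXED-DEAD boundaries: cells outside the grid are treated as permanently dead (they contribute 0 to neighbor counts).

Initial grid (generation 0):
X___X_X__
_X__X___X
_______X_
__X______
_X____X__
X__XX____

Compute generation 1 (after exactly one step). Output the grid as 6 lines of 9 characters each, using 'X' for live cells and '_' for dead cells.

Answer: _X_X___X_
X__X__X__
_XXX____X
_X____XX_
X___XX___
_XX__X___

Derivation:
Simulating step by step:
Generation 0 (given above): 13 live cells
Generation 1: 19 live cells
(generation 1 grid is the final answer)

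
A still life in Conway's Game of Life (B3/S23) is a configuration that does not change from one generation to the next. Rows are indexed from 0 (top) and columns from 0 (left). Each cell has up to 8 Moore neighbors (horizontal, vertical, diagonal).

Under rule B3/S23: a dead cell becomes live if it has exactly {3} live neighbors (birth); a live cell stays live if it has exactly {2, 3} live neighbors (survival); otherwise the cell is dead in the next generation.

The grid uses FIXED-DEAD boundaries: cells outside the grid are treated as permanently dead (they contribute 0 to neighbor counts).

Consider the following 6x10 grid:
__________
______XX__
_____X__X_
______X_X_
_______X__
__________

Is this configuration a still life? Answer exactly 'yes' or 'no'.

Compute generation 1 and compare to generation 0 (given above):
Generation 1:
__________
______XX__
_____X__X_
______X_X_
_______X__
__________
The grids are IDENTICAL -> still life.

Answer: yes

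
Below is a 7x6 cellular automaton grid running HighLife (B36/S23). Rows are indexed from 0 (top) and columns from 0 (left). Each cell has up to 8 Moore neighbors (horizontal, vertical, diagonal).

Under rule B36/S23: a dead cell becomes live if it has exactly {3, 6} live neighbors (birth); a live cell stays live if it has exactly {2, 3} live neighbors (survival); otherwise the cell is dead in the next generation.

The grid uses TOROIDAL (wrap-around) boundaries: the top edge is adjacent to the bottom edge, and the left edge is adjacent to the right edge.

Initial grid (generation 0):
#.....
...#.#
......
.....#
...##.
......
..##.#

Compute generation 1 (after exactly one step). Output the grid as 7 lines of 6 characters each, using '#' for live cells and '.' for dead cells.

Answer: #.##.#
......
....#.
....#.
....#.
..#...
......

Derivation:
Simulating step by step:
Generation 0 (given above): 9 live cells
Generation 1: 8 live cells
(generation 1 grid is the final answer)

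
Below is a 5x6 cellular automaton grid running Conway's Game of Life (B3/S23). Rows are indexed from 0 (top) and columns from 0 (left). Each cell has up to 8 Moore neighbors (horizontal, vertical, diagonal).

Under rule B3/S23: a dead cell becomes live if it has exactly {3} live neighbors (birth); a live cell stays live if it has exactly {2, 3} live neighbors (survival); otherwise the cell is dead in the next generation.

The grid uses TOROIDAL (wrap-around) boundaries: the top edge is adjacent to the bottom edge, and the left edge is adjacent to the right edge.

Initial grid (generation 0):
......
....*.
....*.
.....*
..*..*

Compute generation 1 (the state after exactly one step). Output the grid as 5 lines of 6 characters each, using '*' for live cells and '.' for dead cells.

Answer: ......
......
....**
....**
......

Derivation:
Simulating step by step:
Generation 0 (given above): 5 live cells
Generation 1: 4 live cells
(generation 1 grid is the final answer)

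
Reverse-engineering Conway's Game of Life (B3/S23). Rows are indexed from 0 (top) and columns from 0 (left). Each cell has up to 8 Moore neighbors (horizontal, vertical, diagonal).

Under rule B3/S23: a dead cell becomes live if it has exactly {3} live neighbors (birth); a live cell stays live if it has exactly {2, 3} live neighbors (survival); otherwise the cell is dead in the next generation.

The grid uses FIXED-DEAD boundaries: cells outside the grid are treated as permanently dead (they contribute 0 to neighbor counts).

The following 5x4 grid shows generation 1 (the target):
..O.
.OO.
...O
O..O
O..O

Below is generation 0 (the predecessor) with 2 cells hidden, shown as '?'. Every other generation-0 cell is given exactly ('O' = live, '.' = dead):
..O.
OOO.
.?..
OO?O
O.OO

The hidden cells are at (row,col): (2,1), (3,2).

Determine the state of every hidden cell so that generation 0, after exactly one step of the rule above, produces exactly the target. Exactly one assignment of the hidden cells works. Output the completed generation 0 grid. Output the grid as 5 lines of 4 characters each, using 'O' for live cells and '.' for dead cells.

Answer: ..O.
OOO.
....
OOOO
O.OO

Derivation:
Hidden generation-0 cells (in order): (2,1), (3,2).
A hidden cell only influences target cells in its own 3x3 neighborhood. Try each of the 2^2 = 4 assignments, step the completed generation 0 forward once under B3/S23, and compare with the target:
  (2,1)=. (3,2)=. -> step gives (2,3)='.' but target has 'O' -> reject
  (2,1)=. (3,2)=O -> step reproduces the target at every cell -> ACCEPT
  (2,1)=O (3,2)=. -> step gives (1,0)='O' but target has '.' -> reject
  (2,1)=O (3,2)=O -> step gives (1,0)='O' but target has '.' -> reject
Unique solution: (2,1)=dead, (3,2)=live.
Check: live-neighbor counts of every cell in the completed generation 0:
2422
1322
4653
2443
2543
Applying B3/S23 to generation 0 with these counts gives:
..O.
.OO.
...O
O..O
O..O
which matches the target exactly.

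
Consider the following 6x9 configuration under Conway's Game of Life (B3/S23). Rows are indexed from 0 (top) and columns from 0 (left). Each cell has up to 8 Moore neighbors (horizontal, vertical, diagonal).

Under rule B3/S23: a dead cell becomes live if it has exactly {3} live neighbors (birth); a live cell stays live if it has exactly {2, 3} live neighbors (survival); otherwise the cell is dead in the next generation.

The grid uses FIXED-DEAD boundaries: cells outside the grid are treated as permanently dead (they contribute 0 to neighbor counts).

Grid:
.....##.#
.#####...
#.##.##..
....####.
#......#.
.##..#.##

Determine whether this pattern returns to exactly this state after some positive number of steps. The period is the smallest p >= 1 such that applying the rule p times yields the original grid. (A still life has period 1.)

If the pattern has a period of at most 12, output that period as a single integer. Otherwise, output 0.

Simulating and comparing each generation to the original:
Gen 0 (original, given above): 24 live cells
Gen 1: 17 live cells, differs from original
Gen 2: 19 live cells, differs from original
Gen 3: 18 live cells, differs from original
Gen 4: 15 live cells, differs from original
Gen 5: 20 live cells, differs from original
Gen 6: 15 live cells, differs from original
Gen 7: 16 live cells, differs from original
Gen 8: 10 live cells, differs from original
Gen 9: 3 live cells, differs from original
Gen 10: 2 live cells, differs from original
Gen 11: 0 live cells, differs from original
Gen 12: 0 live cells, differs from original
No period found within 12 steps.

Answer: 0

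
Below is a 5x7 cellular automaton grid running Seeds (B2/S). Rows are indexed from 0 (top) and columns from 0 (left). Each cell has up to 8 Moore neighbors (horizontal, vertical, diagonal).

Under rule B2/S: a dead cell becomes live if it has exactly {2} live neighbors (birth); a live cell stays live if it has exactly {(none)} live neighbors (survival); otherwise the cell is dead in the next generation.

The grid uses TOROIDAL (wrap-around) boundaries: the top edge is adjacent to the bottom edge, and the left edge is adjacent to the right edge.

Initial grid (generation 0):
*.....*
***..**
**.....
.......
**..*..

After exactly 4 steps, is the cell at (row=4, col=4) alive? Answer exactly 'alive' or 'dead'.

Simulating step by step:
Generation 0 (given above): 12 live cells
Generation 1: 6 live cells
...**..
.......
.....*.
..*...*
.....*.
Generation 2: 7 live cells
.....*.
...*.*.
......*
....*..
..*...*
Generation 3: 8 live cells
..**...
.......
...*...
*..*..*
...**..
Generation 4: 10 live cells
.......
....*..
*.*.*.*
.....*.
**...**

Cell (4,4) at generation 4: 0 -> dead

Answer: dead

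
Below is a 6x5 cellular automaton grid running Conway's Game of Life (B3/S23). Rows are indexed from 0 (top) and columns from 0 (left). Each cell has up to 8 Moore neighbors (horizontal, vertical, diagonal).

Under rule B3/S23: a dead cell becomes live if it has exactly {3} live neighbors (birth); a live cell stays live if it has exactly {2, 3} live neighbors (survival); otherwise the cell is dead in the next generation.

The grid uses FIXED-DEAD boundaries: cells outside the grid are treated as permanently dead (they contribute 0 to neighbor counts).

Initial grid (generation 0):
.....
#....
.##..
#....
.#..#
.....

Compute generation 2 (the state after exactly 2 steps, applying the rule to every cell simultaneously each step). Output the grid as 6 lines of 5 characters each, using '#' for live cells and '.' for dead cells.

Simulating step by step:
Generation 0 (given above): 6 live cells
Generation 1: 5 live cells
.....
.#...
##...
#.#..
.....
.....
Generation 2: 5 live cells
(generation 2 grid is the final answer)

Answer: .....
##...
#.#..
#....
.....
.....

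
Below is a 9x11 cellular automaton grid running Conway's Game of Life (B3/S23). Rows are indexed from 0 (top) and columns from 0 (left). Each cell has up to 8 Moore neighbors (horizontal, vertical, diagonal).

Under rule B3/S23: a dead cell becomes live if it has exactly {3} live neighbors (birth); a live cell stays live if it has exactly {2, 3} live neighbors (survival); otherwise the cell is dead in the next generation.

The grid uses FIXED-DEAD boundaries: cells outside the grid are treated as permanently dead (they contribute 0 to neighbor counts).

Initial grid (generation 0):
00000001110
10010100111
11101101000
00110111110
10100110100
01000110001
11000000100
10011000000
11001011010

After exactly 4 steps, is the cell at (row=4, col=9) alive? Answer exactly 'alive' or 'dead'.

Answer: alive

Derivation:
Simulating step by step:
Generation 0 (given above): 43 live cells
Generation 1: 34 live cells
00000001001
10110100001
10000000001
10000000010
00110000100
00100110010
11101100000
00111101100
11011100000
Generation 2: 20 live cells
00000000000
01000000011
10000000011
01000000010
01110000110
00000110000
00000001100
00000000000
01000110000
Generation 3: 18 live cells
00000000000
00000000011
11000000100
11000000000
01100000110
00100010010
00000011000
00000011000
00000000000
Generation 4: 18 live cells
00000000000
00000000010
11000000010
00000000110
10100000110
01100010010
00000100100
00000011000
00000000000

Cell (4,9) at generation 4: 1 -> alive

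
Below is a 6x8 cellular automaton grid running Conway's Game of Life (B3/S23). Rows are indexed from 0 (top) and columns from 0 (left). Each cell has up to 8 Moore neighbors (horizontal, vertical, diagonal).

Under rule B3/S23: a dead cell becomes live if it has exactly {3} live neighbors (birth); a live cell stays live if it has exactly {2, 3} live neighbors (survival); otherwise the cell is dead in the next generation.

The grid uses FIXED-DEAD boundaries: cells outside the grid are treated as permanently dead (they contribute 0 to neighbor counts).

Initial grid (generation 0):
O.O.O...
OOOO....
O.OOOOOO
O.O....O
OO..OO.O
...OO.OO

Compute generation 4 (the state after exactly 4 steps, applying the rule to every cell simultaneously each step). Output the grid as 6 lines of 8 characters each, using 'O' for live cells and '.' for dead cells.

Answer: ........
OO....OO
O...OO.O
OO.O.O.O
O.O....O
.O.OO.OO

Derivation:
Simulating step by step:
Generation 0 (given above): 26 live cells
Generation 1: 22 live cells
O.O.....
O.....O.
O...OOOO
O.O....O
OOO.OO.O
...OO.OO
Generation 2: 21 live cells
.O......
O.....OO
O....O.O
O.O....O
O.O.OO.O
.OOOO.OO
Generation 3: 20 live cells
........
OO....OO
O......O
O..OOO.O
O...OO.O
.OO.O.OO
Generation 4: 21 live cells
(generation 4 grid is the final answer)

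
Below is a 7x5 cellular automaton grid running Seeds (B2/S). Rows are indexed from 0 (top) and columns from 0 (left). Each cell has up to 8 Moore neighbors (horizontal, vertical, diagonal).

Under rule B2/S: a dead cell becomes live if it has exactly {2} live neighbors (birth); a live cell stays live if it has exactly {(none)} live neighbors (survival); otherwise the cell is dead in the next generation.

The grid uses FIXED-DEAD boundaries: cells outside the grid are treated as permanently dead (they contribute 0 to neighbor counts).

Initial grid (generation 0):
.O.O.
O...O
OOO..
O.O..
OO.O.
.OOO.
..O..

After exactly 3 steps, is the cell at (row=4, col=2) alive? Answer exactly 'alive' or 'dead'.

Simulating step by step:
Generation 0 (given above): 16 live cells
Generation 1: 5 live cells
O.O.O
.....
.....
.....
....O
....O
.....
Generation 2: 6 live cells
.O.O.
.O.O.
.....
.....
...O.
...O.
.....
Generation 3: 9 live cells
O...O
O...O
..O..
.....
..O.O
..O.O
.....

Cell (4,2) at generation 3: 1 -> alive

Answer: alive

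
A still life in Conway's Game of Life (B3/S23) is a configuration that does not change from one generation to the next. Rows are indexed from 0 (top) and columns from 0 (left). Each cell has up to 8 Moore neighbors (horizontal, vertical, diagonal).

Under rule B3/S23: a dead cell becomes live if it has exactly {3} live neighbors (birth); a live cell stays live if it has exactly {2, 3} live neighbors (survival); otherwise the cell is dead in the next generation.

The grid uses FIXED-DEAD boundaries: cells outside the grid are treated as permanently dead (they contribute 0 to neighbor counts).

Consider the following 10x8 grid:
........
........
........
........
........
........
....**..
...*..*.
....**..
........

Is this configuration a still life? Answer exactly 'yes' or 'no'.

Compute generation 1 and compare to generation 0 (given above):
Generation 1:
........
........
........
........
........
........
....**..
...*..*.
....**..
........
The grids are IDENTICAL -> still life.

Answer: yes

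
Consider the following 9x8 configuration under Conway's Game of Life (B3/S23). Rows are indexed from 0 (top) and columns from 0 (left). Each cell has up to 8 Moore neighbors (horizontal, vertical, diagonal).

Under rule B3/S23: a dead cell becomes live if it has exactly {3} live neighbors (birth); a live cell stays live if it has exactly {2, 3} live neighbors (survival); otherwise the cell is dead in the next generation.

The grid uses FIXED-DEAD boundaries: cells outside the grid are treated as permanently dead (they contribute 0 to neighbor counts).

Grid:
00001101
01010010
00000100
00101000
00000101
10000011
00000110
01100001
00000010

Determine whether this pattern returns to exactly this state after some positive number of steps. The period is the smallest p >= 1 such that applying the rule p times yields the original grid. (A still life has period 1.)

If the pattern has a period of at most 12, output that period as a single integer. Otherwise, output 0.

Simulating and comparing each generation to the original:
Gen 0 (original, given above): 20 live cells
Gen 1: 18 live cells, differs from original
Gen 2: 8 live cells, differs from original
Gen 3: 5 live cells, differs from original
Gen 4: 5 live cells, differs from original
Gen 5: 5 live cells, differs from original
Gen 6: 3 live cells, differs from original
Gen 7: 2 live cells, differs from original
Gen 8: 0 live cells, differs from original
Gen 9: 0 live cells, differs from original
Gen 10: 0 live cells, differs from original
Gen 11: 0 live cells, differs from original
Gen 12: 0 live cells, differs from original
No period found within 12 steps.

Answer: 0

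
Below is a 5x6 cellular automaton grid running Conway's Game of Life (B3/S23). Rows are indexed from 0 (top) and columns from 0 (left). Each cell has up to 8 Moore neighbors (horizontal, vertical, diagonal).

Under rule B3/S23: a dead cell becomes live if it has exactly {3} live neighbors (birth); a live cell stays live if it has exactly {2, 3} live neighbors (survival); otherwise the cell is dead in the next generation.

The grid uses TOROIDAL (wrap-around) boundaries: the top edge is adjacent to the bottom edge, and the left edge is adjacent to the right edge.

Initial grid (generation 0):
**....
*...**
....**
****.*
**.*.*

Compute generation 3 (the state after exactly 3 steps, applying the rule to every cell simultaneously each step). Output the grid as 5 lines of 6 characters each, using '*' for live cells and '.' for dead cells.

Simulating step by step:
Generation 0 (given above): 16 live cells
Generation 1: 6 live cells
..*...
.*..*.
..*...
...*..
...*..
Generation 2: 11 live cells
..**..
.***..
..**..
..**..
..**..
Generation 3: 8 live cells
(generation 3 grid is the final answer)

Answer: ....*.
.*..*.
....*.
.*..*.
.*..*.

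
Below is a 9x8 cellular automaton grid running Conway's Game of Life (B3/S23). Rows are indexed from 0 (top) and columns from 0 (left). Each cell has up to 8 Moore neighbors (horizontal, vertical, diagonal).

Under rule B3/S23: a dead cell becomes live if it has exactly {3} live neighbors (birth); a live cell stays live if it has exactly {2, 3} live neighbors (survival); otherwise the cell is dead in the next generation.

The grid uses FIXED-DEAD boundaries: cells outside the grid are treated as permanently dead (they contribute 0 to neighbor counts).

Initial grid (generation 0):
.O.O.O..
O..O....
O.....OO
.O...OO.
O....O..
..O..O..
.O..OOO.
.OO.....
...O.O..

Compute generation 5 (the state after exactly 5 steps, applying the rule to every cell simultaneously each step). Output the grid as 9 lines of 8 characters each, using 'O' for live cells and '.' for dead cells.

Answer: .O.OOOOO
O......O
.....O.O
.......O
OO...OO.
..OO...O
..OO.O.O
....OO.O
......O.

Derivation:
Simulating step by step:
Generation 0 (given above): 23 live cells
Generation 1: 30 live cells
..O.O...
OOO.O.O.
OO...OOO
OO...O.O
.O..OO..
.O......
.O.OOOO.
.OOO..O.
..O.....
Generation 2: 31 live cells
..O..O..
O.O.O.OO
....O..O
..O....O
.OO.OOO.
OO.O..O.
OO.OOOO.
.O....O.
.OOO....
Generation 3: 28 live cells
.O.O.OO.
.O..O.OO
.O...O.O
.OO.O..O
O...OOOO
.......O
...OO.OO
......O.
.OO.....
Generation 4: 35 live cells
..O.OOOO
OO..O..O
OO.OOO.O
OOOOO..O
.O.OOO.O
...O....
.....OOO
..OO.OOO
........
Generation 5: 26 live cells
(generation 5 grid is the final answer)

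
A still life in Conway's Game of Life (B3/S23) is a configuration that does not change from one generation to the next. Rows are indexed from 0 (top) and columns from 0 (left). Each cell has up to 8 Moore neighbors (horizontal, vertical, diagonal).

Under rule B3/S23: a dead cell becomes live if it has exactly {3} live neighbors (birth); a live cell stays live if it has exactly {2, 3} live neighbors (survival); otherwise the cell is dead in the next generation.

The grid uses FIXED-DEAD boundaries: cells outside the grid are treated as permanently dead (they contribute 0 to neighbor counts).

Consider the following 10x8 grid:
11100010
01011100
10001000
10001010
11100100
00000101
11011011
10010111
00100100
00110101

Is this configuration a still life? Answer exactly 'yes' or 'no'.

Compute generation 1 and compare to generation 0 (given above):
Generation 1:
11111100
00011100
11000000
10011000
11001100
00010101
11110000
10010001
01100101
00111010
Cell (0,3) differs: gen0=0 vs gen1=1 -> NOT a still life.

Answer: no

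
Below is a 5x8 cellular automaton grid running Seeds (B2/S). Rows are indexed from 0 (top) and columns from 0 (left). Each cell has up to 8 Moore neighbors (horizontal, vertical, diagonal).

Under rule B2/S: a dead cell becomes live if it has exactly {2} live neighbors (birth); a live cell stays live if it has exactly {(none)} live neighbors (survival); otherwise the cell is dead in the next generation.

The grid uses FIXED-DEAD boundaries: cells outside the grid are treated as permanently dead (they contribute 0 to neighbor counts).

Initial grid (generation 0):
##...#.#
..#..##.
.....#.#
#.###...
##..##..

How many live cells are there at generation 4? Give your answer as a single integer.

Answer: 6

Derivation:
Simulating step by step:
Generation 0 (given above): 17 live cells
Generation 1: 3 live cells
..#.#...
#.......
........
........
........
Generation 2: 4 live cells
.#.#....
.#.#....
........
........
........
Generation 3: 5 live cells
#...#...
#...#...
..#.....
........
........
Generation 4: 6 live cells
.#.#.#..
.....#..
.#.#....
........
........
Population at generation 4: 6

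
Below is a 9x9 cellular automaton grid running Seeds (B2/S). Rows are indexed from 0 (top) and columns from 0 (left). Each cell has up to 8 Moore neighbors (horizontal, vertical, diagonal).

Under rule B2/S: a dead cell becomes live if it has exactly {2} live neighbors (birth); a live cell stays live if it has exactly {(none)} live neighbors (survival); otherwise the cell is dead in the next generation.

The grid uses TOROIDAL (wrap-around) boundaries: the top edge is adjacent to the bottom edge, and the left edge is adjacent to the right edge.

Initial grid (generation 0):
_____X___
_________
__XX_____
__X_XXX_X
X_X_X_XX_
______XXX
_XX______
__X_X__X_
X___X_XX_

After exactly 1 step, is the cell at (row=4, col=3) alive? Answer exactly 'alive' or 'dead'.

Answer: dead

Derivation:
Simulating step by step:
Generation 0 (given above): 25 live cells
Generation 1: 14 live cells
____X__XX
__XXX____
_X____XX_
X________
_________
_________
X____X___
X________
_X_______

Cell (4,3) at generation 1: 0 -> dead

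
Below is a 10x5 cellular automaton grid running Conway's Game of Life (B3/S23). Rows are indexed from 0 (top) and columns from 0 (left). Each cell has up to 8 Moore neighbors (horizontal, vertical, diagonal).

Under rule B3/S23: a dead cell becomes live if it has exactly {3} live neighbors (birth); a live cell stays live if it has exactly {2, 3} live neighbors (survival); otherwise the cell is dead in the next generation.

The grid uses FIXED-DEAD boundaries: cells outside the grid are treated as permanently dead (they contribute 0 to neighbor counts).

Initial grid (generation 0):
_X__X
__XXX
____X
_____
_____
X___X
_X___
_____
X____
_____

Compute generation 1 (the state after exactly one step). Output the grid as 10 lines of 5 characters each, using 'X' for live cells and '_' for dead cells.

Answer: __X_X
__X_X
____X
_____
_____
_____
_____
_____
_____
_____

Derivation:
Simulating step by step:
Generation 0 (given above): 10 live cells
Generation 1: 5 live cells
(generation 1 grid is the final answer)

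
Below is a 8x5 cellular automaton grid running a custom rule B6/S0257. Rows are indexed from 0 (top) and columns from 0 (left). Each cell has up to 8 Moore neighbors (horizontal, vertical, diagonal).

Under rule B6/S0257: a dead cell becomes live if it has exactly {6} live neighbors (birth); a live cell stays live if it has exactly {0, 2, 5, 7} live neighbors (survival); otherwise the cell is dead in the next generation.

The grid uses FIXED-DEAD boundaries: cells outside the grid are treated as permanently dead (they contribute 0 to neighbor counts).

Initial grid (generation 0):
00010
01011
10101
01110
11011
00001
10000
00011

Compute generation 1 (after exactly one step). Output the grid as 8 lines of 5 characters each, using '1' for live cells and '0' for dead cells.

Answer: 00010
01000
10110
01110
10000
00001
10000
00000

Derivation:
Simulating step by step:
Generation 0 (given above): 18 live cells
Generation 1: 11 live cells
(generation 1 grid is the final answer)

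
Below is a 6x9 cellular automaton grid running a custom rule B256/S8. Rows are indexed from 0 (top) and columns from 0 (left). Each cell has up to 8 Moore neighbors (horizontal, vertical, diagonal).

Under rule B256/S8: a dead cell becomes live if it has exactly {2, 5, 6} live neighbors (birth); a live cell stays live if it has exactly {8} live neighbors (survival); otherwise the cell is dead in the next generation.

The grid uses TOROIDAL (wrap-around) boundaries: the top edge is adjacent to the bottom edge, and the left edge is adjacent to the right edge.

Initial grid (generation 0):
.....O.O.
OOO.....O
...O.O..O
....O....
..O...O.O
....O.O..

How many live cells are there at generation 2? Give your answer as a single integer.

Simulating step by step:
Generation 0 (given above): 15 live cells
Generation 1: 13 live cells
..OOO....
...O.O...
.......O.
O.O...O.O
....O....
...O....O
Generation 2: 15 live cells
.....O...
......O..
OOOOOO...
.O.O.O...
.OO..O...
.....O...
Population at generation 2: 15

Answer: 15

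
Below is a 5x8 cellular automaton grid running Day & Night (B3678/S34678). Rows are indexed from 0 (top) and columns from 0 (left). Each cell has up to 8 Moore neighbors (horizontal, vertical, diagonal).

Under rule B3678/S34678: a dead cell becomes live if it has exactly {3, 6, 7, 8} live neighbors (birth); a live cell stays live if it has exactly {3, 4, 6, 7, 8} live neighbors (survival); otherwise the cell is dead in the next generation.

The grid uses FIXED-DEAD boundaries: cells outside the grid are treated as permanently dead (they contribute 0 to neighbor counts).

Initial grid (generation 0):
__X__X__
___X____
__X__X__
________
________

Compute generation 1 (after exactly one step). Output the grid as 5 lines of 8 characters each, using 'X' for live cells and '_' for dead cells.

Simulating step by step:
Generation 0 (given above): 5 live cells
Generation 1: 2 live cells
(generation 1 grid is the final answer)

Answer: ________
__X_X___
________
________
________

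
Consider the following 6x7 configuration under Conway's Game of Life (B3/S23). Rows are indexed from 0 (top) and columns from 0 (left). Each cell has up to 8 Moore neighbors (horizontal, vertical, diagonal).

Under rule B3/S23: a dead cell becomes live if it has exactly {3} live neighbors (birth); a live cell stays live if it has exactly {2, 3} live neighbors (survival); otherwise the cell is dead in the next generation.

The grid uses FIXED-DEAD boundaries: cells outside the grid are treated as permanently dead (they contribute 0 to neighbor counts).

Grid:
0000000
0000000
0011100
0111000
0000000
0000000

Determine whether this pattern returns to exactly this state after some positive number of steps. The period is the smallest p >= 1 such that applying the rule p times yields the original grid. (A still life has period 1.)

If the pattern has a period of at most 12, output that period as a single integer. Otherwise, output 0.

Simulating and comparing each generation to the original:
Gen 0 (original, given above): 6 live cells
Gen 1: 6 live cells, differs from original
Gen 2: 6 live cells, MATCHES original -> period = 2

Answer: 2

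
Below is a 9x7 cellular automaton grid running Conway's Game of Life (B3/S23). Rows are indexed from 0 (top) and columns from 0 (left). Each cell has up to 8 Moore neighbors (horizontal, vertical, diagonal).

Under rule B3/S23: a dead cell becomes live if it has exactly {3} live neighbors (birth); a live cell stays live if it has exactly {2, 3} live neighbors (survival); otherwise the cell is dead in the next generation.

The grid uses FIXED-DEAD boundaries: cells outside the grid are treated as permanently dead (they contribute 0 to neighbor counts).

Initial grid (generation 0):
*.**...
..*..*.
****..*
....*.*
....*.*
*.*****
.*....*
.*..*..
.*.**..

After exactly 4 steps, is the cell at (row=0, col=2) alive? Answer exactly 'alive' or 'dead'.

Simulating step by step:
Generation 0 (given above): 27 live cells
Generation 1: 31 live cells
.***...
*...*..
.****.*
.**.*.*
......*
.****.*
**....*
**.***.
..***..
Generation 2: 24 live cells
.***...
*...**.
*...*..
.*..*.*
....*.*
****..*
......*
*....*.
.**..*.
Generation 3: 29 live cells
.****..
*.*.**.
**.**..
...**..
*...*.*
.***..*
*.*..**
.*...**
.*.....
Generation 4: 26 live cells
.**.**.
*....*.
**.....
***....
.*..*..
*.***.*
*..**..
***..**
.......

Cell (0,2) at generation 4: 1 -> alive

Answer: alive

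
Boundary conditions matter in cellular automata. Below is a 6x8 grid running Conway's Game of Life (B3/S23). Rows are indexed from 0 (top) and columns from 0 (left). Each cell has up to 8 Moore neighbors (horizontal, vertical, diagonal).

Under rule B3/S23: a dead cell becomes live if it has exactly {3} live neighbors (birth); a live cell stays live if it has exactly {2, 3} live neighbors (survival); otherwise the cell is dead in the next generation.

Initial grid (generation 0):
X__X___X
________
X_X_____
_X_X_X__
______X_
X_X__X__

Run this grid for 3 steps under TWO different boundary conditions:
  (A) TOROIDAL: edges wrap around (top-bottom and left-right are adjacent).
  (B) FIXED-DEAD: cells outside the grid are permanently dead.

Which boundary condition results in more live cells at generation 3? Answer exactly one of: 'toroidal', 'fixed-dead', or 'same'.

Answer: fixed-dead

Derivation:
Under TOROIDAL boundary, generation 3:
______XX
________
________
____XX_X
____XX_X
________
Population = 8

Under FIXED-DEAD boundary, generation 3:
________
_X______
X_______
X_X_X___
_XX__XX_
__X_X___
Population = 11

Comparison: toroidal=8, fixed-dead=11 -> fixed-dead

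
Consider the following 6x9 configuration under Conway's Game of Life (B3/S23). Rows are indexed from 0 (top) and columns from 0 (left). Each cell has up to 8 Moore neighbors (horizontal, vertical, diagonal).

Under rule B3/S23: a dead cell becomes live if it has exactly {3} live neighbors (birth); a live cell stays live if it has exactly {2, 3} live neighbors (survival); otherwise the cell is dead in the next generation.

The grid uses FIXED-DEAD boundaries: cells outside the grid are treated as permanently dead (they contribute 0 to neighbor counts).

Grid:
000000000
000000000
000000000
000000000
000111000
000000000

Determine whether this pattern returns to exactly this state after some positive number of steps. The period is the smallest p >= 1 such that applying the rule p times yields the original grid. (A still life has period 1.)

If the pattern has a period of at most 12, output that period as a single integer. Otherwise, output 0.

Answer: 2

Derivation:
Simulating and comparing each generation to the original:
Gen 0 (original, given above): 3 live cells
Gen 1: 3 live cells, differs from original
Gen 2: 3 live cells, MATCHES original -> period = 2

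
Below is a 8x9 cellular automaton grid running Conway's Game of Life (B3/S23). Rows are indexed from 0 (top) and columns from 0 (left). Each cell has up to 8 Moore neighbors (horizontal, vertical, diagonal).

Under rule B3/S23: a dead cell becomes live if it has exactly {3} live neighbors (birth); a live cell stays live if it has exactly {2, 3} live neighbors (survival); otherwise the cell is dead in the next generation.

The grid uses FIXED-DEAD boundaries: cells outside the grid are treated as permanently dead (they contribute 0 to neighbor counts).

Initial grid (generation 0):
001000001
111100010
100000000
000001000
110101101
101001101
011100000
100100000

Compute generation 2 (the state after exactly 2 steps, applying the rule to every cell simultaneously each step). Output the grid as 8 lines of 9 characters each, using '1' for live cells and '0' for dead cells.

Answer: 011100000
000000000
101011000
000101000
001010000
101111000
111111000
001110000

Derivation:
Simulating step by step:
Generation 0 (given above): 25 live cells
Generation 1: 23 live cells
001100000
101100000
101000000
110011100
111000000
100001100
100110000
010100000
Generation 2: 25 live cells
(generation 2 grid is the final answer)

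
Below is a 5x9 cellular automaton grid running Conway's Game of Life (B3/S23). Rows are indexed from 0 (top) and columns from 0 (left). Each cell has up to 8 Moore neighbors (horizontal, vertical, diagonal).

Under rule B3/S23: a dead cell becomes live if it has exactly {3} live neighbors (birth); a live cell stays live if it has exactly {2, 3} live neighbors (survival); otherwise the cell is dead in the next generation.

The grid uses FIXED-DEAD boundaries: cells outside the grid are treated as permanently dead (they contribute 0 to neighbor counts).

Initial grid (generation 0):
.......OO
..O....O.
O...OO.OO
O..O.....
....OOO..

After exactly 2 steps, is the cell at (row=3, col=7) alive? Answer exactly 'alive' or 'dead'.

Answer: alive

Derivation:
Simulating step by step:
Generation 0 (given above): 14 live cells
Generation 1: 12 live cells
.......OO
.........
.O.OO.OOO
...O...O.
....OO...
Generation 2: 12 live cells
.........
......O..
..OOO.OOO
..OO...OO
....O....

Cell (3,7) at generation 2: 1 -> alive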